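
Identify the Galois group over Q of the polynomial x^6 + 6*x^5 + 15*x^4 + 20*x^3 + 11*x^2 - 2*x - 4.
S_4 (also written S4+)

The polynomial f is an irreducible sextic over Q, so G = Gal(f/Q) is one of the 16 transitive subgroups 6T1, ..., 6T16 of S_6. The discriminant of f is 3356224 = 1832^2, a perfect square, so G is contained in A_6. The transitive groups of degree 6 contained in A_6 are: A_4 (6T4, order 12), S_4 (6T7, order 24), (C_3 x C_3) : C_4 (6T10, order 36), PSL(2,5) (6T12, order 60), A_6 (6T15, order 360). By Dedekind's theorem, for a prime p not dividing disc(f) the degrees of the irreducible factors of f mod p form the cycle type of an element of G. Factoring f modulo the 79 such primes p <= 419 (skipping 2, 229, which divide the discriminant), each new pattern first appears at: mod 3: f = (x^3 + x^2 + x + 2)(x^3 + 2x^2 + 1), pattern 3+3; mod 7: f = (x^2 + 2x + 5)(x^4 + 4x^3 + 2x^2 + 3x + 2), pattern 4+2; mod 23: f = (x + 10)(x + 15)(x^2 + x + 18)(x^2 + 3x + 20), pattern 2+2+1+1; mod 193: f = (x + 88)(x + 91)(x + 94)(x + 101)(x + 104)(x + 107), pattern 1+1+1+1+1+1. No other pattern occurs in this range, so the set of observed cycle types is {3+3, 4+2, 2+2+1+1, 1+1+1+1+1+1}. The candidates containing elements of all these cycle types are S_4 (6T7) of order 24, (C_3 x C_3) : C_4 (6T10) of order 36, A_6 (6T15) of order 360; the others are excluded. The observed types are precisely the cycle types that occur in S_4 (6T7). Each of the other remaining candidates has further cycle types, and by the Chebotarev density theorem the matching factorization patterns would occur for a proportion of primes equal to their share of the group: (C_3 x C_3) : C_4 (6T10) additionally contains elements of type 3+1+1+1 (4 of its 36 elements, about 11% of primes); A_6 (6T15) additionally contains elements of type 5+1, 3+1+1+1 (184 of its 360 elements, about 51% of primes). None of the 79 primes tested shows any such pattern (for each of these groups the chance of that is below 10^-4), which rules them out. Hence G = S_4 (6T7), of order 24.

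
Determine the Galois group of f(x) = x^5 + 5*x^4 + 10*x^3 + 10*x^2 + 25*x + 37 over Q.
The polynomial f is an irreducible quintic over Q, so G = Gal(f/Q) is a transitive subgroup of S_5: one of C_5 (5T1, order 5), D_5 (5T2, order 10), F_20 (5T3, order 20), A_5 (5T4, order 60) or S_5 (5T5, order 120). The discriminant of f is 1024000000 = 32000^2, a perfect square, so G is contained in A_5. The transitive groups of degree 5 contained in A_5 are: C_5 (5T1, order 5), D_5 (5T2, order 10), A_5 (5T4, order 60). By Dedekind's theorem, for a prime p not dividing disc(f) the degrees of the irreducible factors of f mod p form the cycle type of an element of G. Factoring f modulo the 2 such primes p <= 7 (skipping 2, 5, which divide the discriminant), each new pattern first appears at: mod 3: f = (x^5 + 2x^4 + x^3 + x^2 + x + 1), pattern 5; mod 7: f = (x + 3)(x + 4)(x^3 + 5x^2 + 5x + 6), pattern 3+1+1. No other pattern occurs in this range, so the set of observed cycle types is {5, 3+1+1}. Among the candidates above, the only group containing elements of all these cycle types is A_5 (5T4) — each of C_5 (5T1), D_5 (5T2) lacks at least one of them. Hence G = A_5 (5T4), of order 60.

A_5 (order 60)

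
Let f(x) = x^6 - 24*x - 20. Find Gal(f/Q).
The polynomial f is an irreducible sextic over Q, so G = Gal(f/Q) is one of the 16 transitive subgroups 6T1, ..., 6T16 of S_6. The discriminant of f is 746496000000 = 864000^2, a perfect square, so G is contained in A_6. The transitive groups of degree 6 contained in A_6 are: A_4 (6T4, order 12), S_4 (6T7, order 24), (C_3 x C_3) : C_4 (6T10, order 36), PSL(2,5) (6T12, order 60), A_6 (6T15, order 360). By Dedekind's theorem, for a prime p not dividing disc(f) the degrees of the irreducible factors of f mod p form the cycle type of an element of G. Factoring f modulo the 6 such primes p <= 23 (skipping 2, 3, 5, which divide the discriminant), each new pattern first appears at: mod 7: f = (x + 4)(x^5 + 3x^4 + 2x^3 + 6x^2 + 4x + 2), pattern 5+1; mod 23: f = (x + 2)(x + 11)(x + 16)(x^3 + 17x^2 + 13x + 7), pattern 3+1+1+1. No other pattern occurs in this range, so the set of observed cycle types is {5+1, 3+1+1+1}. Among the candidates above, the only group containing elements of all these cycle types is A_6 (6T15) — each of A_4 (6T4), S_4 (6T7), (C_3 x C_3) : C_4 (6T10), PSL(2,5) (6T12) lacks at least one of them. Hence G = A_6 (6T15), of order 360.

A_6, the alternating group on 6 letters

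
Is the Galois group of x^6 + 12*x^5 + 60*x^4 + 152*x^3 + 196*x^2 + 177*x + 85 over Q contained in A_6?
No

The polynomial is irreducible of degree 6 over Q. Its discriminant is 156163399280261, which is not a perfect square. A Galois group lies in the alternating group exactly when the discriminant is a square in Q, so the Galois group (S_6) is not contained in A_6.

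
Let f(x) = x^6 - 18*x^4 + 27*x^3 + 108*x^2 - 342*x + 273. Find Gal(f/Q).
The polynomial f is an irreducible sextic over Q, so G = Gal(f/Q) is one of the 16 transitive subgroups 6T1, ..., 6T16 of S_6. The discriminant of f is -152796047606667, which is not a perfect square, so G is not contained in A_6. The transitive groups of degree 6 not contained in A_6 are: C_6 (6T1, order 6), S_3 (6T2, order 6), D_6 (6T3, order 12), C_3 x S_3 (6T5, order 18), A_4 x C_2 (6T6, order 24), S_4 (6T8, order 24), S_3 x S_3 (6T9, order 36), S_4 x C_2 (6T11, order 48), (S_3 x S_3) : C_2 (6T13, order 72), PGL(2,5) (6T14, order 120), S_6 (6T16, order 720). By Dedekind's theorem, for a prime p not dividing disc(f) the degrees of the irreducible factors of f mod p form the cycle type of an element of G. Factoring f modulo the 33 such primes p <= 149 (skipping 3, 43, which divide the discriminant), each new pattern first appears at: mod 2: f = (x^6 + x^3 + 1), pattern 6; mod 7: f = (x)(x + 1)(x + 6)(x^3 + 4x + 6), pattern 3+1+1+1; mod 17: f = (x^2 + 2x + 12)(x^2 + 4x + 11)(x^2 + 11x + 4), pattern 2+2+2; mod 19: f = (x^3 + 3x + 1)(x^3 + 17x + 7), pattern 3+3; mod 73: f = (x + 2)(x + 23)(x + 34)(x + 37)(x + 53)(x + 70), pattern 1+1+1+1+1+1. No other pattern occurs in this range, so the set of observed cycle types is {6, 3+1+1+1, 2+2+2, 3+3, 1+1+1+1+1+1}. The candidates containing elements of all these cycle types are C_3 x S_3 (6T5) of order 18, S_3 x S_3 (6T9) of order 36, (S_3 x S_3) : C_2 (6T13) of order 72, S_6 (6T16) of order 720; the others are excluded. The observed types are precisely the cycle types that occur in C_3 x S_3 (6T5). Each of the other remaining candidates has further cycle types, and by the Chebotarev density theorem the matching factorization patterns would occur for a proportion of primes equal to their share of the group: S_3 x S_3 (6T9) additionally contains elements of type 2+2+1+1 (9 of its 36 elements, about 25% of primes); (S_3 x S_3) : C_2 (6T13) additionally contains elements of type 4+2, 3+2+1, 2+2+1+1, 2+1+1+1+1 (45 of its 72 elements, about 62% of primes); S_6 (6T16) additionally contains elements of type 5+1, 4+2, 4+1+1, 3+2+1, 2+2+1+1, 2+1+1+1+1 (504 of its 720 elements, about 70% of primes). None of the 33 primes tested shows any such pattern (for each of these groups the chance of that is below 10^-4), which rules them out. Hence G = C_3 x S_3 (6T5), of order 18.

C_3 x S_3 (order 18)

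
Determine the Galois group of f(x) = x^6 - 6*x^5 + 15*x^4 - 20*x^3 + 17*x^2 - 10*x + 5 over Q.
The polynomial f is an irreducible sextic over Q, so G = Gal(f/Q) is one of the 16 transitive subgroups 6T1, ..., 6T16 of S_6. The discriminant of f is -2508800, which is not a perfect square, so G is not contained in A_6. The transitive groups of degree 6 not contained in A_6 are: C_6 (6T1, order 6), S_3 (6T2, order 6), D_6 (6T3, order 12), C_3 x S_3 (6T5, order 18), A_4 x C_2 (6T6, order 24), S_4 (6T8, order 24), S_3 x S_3 (6T9, order 36), S_4 x C_2 (6T11, order 48), (S_3 x S_3) : C_2 (6T13, order 72), PGL(2,5) (6T14, order 120), S_6 (6T16, order 720). By Dedekind's theorem, for a prime p not dividing disc(f) the degrees of the irreducible factors of f mod p form the cycle type of an element of G. Factoring f modulo the 17 such primes p <= 71 (skipping 2, 5, 7, which divide the discriminant), each new pattern first appears at: mod 3: f = (x^3 + x^2 + 2)(x^3 + 2x^2 + x + 1), pattern 3+3; mod 13: f = (x^6 + 7x^5 + 2x^4 + 6x^3 + 4x^2 + 3x + 5), pattern 6; mod 19: f = (x^2 + 17x + 6)(x^4 + 15x^3 + x^2 + 6x + 4), pattern 4+2; mod 23: f = (x + 10)(x + 11)(x^4 + 19x^3 + 12x^2 + 7x + 22), pattern 4+1+1; mod 53: f = (x^2 + 9x + 28)(x^2 + 40x + 50)(x^2 + 51x + 46), pattern 2+2+2; mod 59: f = (x + 3)(x + 54)(x^2 + 3x + 46)(x^2 + 52x + 56), pattern 2+2+1+1; mod 71: f = (x + 7)(x + 10)(x + 59)(x + 62)(x^2 + 69x + 44), pattern 2+1+1+1+1. No other pattern occurs in this range, so the set of observed cycle types is {3+3, 6, 4+2, 4+1+1, 2+2+2, 2+2+1+1, 2+1+1+1+1}. The candidates containing elements of all these cycle types are S_4 x C_2 (6T11) of order 48, S_6 (6T16) of order 720; the others are excluded. The observed types are precisely the cycle types that occur in S_4 x C_2 (6T11) (apart from the identity). Each of the other remaining candidates has further cycle types, and by the Chebotarev density theorem the matching factorization patterns would occur for a proportion of primes equal to their share of the group: S_6 (6T16) additionally contains elements of type 5+1, 3+2+1, 3+1+1+1 (304 of its 720 elements, about 42% of primes). None of the 17 primes tested shows any such pattern (for each of these groups the chance of that is below 10^-4), which rules them out. Hence G = S_4 x C_2 (6T11), of order 48.

S_4 x C_2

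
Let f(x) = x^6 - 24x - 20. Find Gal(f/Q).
A_6, the alternating group on 6 letters

The polynomial f is an irreducible sextic over Q, so G = Gal(f/Q) is one of the 16 transitive subgroups 6T1, ..., 6T16 of S_6. The discriminant of f is 746496000000 = 864000^2, a perfect square, so G is contained in A_6. The transitive groups of degree 6 contained in A_6 are: A_4 (6T4, order 12), S_4 (6T7, order 24), (C_3 x C_3) : C_4 (6T10, order 36), PSL(2,5) (6T12, order 60), A_6 (6T15, order 360). By Dedekind's theorem, for a prime p not dividing disc(f) the degrees of the irreducible factors of f mod p form the cycle type of an element of G. Factoring f modulo the 6 such primes p <= 23 (skipping 2, 3, 5, which divide the discriminant), each new pattern first appears at: mod 7: f = (x + 4)(x^5 + 3x^4 + 2x^3 + 6x^2 + 4x + 2), pattern 5+1; mod 23: f = (x + 2)(x + 11)(x + 16)(x^3 + 17x^2 + 13x + 7), pattern 3+1+1+1. No other pattern occurs in this range, so the set of observed cycle types is {5+1, 3+1+1+1}. Among the candidates above, the only group containing elements of all these cycle types is A_6 (6T15) — each of A_4 (6T4), S_4 (6T7), (C_3 x C_3) : C_4 (6T10), PSL(2,5) (6T12) lacks at least one of them. Hence G = A_6 (6T15), of order 360.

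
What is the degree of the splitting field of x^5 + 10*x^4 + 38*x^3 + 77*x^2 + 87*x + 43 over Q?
The degree of the splitting field over Q equals the order of the Galois group, so first determine the group. The polynomial f is an irreducible quintic over Q, so G = Gal(f/Q) is a transitive subgroup of S_5: one of C_5 (5T1, order 5), D_5 (5T2, order 10), F_20 (5T3, order 20), A_5 (5T4, order 60) or S_5 (5T5, order 120). The discriminant of f is 734464, which is not a perfect square, so G is not contained in A_5. The transitive groups of degree 5 not contained in A_5 are: F_20 (5T3, order 20), S_5 (5T5, order 120). By Dedekind's theorem, for a prime p not dividing disc(f) the degrees of the irreducible factors of f mod p form the cycle type of an element of G. Factoring f modulo the 3 such primes p <= 7 (skipping 2, which divides the discriminant), each new pattern first appears at: mod 3: f = (x^5 + x^4 + 2x^3 + 2x^2 + 1), pattern 5; mod 7: f = (x^2 + 4)(x^3 + 3x^2 + 6x + 2), pattern 3+2. No other pattern occurs in this range, so the set of observed cycle types is {5, 3+2}. Among the candidates above, the only group containing elements of all these cycle types is S_5 (5T5) — F_20 (5T3) lacks at least one of them. Hence G = S_5 (5T5), of order 120. The Galois group S_5 (5T5) has order 120, so the splitting field has degree 120 over Q.

120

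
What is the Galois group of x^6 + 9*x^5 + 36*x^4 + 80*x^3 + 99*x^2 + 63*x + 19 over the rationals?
C_6 (order 6)

The polynomial f is an irreducible sextic over Q, so G = Gal(f/Q) is one of the 16 transitive subgroups 6T1, ..., 6T16 of S_6. The discriminant of f is -26946027, which is not a perfect square, so G is not contained in A_6. The transitive groups of degree 6 not contained in A_6 are: C_6 (6T1, order 6), S_3 (6T2, order 6), D_6 (6T3, order 12), C_3 x S_3 (6T5, order 18), A_4 x C_2 (6T6, order 24), S_4 (6T8, order 24), S_3 x S_3 (6T9, order 36), S_4 x C_2 (6T11, order 48), (S_3 x S_3) : C_2 (6T13, order 72), PGL(2,5) (6T14, order 120), S_6 (6T16, order 720). By Dedekind's theorem, for a prime p not dividing disc(f) the degrees of the irreducible factors of f mod p form the cycle type of an element of G. Factoring f modulo the 37 such primes p <= 167 (skipping 3, 37, which divide the discriminant), each new pattern first appears at: mod 2: f = (x^6 + x^5 + x^2 + x + 1), pattern 6; mod 7: f = (x^3 + 4x^2 + 3x + 1)(x^3 + 5x^2 + 6x + 5), pattern 3+3; mod 17: f = (x^2 + 11)(x^2 + 10x + 15)(x^2 + 16x + 3), pattern 2+2+2; mod 19: f = (x)(x + 3)(x + 6)(x + 7)(x + 14)(x + 17), pattern 1+1+1+1+1+1. No other pattern occurs in this range, so the set of observed cycle types is {6, 3+3, 2+2+2, 1+1+1+1+1+1}. The candidates containing elements of all these cycle types are C_6 (6T1) of order 6, D_6 (6T3) of order 12, C_3 x S_3 (6T5) of order 18, A_4 x C_2 (6T6) of order 24, S_3 x S_3 (6T9) of order 36, S_4 x C_2 (6T11) of order 48, (S_3 x S_3) : C_2 (6T13) of order 72, PGL(2,5) (6T14) of order 120, S_6 (6T16) of order 720; the others are excluded. The observed types are precisely the cycle types that occur in C_6 (6T1). Each of the other remaining candidates has further cycle types, and by the Chebotarev density theorem the matching factorization patterns would occur for a proportion of primes equal to their share of the group: D_6 (6T3) additionally contains elements of type 2+2+1+1 (3 of its 12 elements, about 25% of primes); C_3 x S_3 (6T5) additionally contains elements of type 3+1+1+1 (4 of its 18 elements, about 22% of primes); A_4 x C_2 (6T6) additionally contains elements of type 2+2+1+1, 2+1+1+1+1 (6 of its 24 elements, about 25% of primes); S_3 x S_3 (6T9) additionally contains elements of type 3+1+1+1, 2+2+1+1 (13 of its 36 elements, about 36% of primes); S_4 x C_2 (6T11) additionally contains elements of type 4+2, 4+1+1, 2+2+1+1, 2+1+1+1+1 (24 of its 48 elements, about 50% of primes); (S_3 x S_3) : C_2 (6T13) additionally contains elements of type 4+2, 3+2+1, 3+1+1+1, 2+2+1+1, 2+1+1+1+1 (49 of its 72 elements, about 68% of primes); PGL(2,5) (6T14) additionally contains elements of type 5+1, 4+1+1, 2+2+1+1 (69 of its 120 elements, about 58% of primes); S_6 (6T16) additionally contains elements of type 5+1, 4+2, 4+1+1, 3+2+1, 3+1+1+1, 2+2+1+1, 2+1+1+1+1 (544 of its 720 elements, about 76% of primes). None of the 37 primes tested shows any such pattern (for each of these groups the chance of that is below 10^-4), which rules them out. Hence G = C_6 (6T1), of order 6.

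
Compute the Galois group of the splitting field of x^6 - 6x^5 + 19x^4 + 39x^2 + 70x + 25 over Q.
The polynomial f is an irreducible sextic over Q, so G = Gal(f/Q) is one of the 16 transitive subgroups 6T1, ..., 6T16 of S_6. The discriminant of f is -64225280000, which is not a perfect square, so G is not contained in A_6. The transitive groups of degree 6 not contained in A_6 are: C_6 (6T1, order 6), S_3 (6T2, order 6), D_6 (6T3, order 12), C_3 x S_3 (6T5, order 18), A_4 x C_2 (6T6, order 24), S_4 (6T8, order 24), S_3 x S_3 (6T9, order 36), S_4 x C_2 (6T11, order 48), (S_3 x S_3) : C_2 (6T13, order 72), PGL(2,5) (6T14, order 120), S_6 (6T16, order 720). By Dedekind's theorem, for a prime p not dividing disc(f) the degrees of the irreducible factors of f mod p form the cycle type of an element of G. Factoring f modulo the 17 such primes p <= 71 (skipping 2, 5, 7, which divide the discriminant), each new pattern first appears at: mod 3: f = (x^3 + x^2 + 2)(x^3 + 2x^2 + 2x + 2), pattern 3+3; mod 13: f = (x^6 + 7x^5 + 6x^4 + 5x + 12), pattern 6; mod 19: f = (x^2 + 8x + 17)(x^4 + 5x^3 + 10x + 16), pattern 4+2; mod 23: f = (x + 15)(x + 17)(x^4 + 8x^3 + 14x^2 + 19x + 1), pattern 4+1+1; mod 53: f = (x^2 + 28x + 42)(x^2 + 35x + 49)(x^2 + 37x + 9), pattern 2+2+2; mod 59: f = (x + 34)(x + 50)(x^2 + 4x + 9)(x^2 + 24x + 51), pattern 2+2+1+1; mod 71: f = (x + 22)(x + 42)(x + 61)(x + 69)(x^2 + 13x + 19), pattern 2+1+1+1+1. No other pattern occurs in this range, so the set of observed cycle types is {3+3, 6, 4+2, 4+1+1, 2+2+2, 2+2+1+1, 2+1+1+1+1}. The candidates containing elements of all these cycle types are S_4 x C_2 (6T11) of order 48, S_6 (6T16) of order 720; the others are excluded. The observed types are precisely the cycle types that occur in S_4 x C_2 (6T11) (apart from the identity). Each of the other remaining candidates has further cycle types, and by the Chebotarev density theorem the matching factorization patterns would occur for a proportion of primes equal to their share of the group: S_6 (6T16) additionally contains elements of type 5+1, 3+2+1, 3+1+1+1 (304 of its 720 elements, about 42% of primes). None of the 17 primes tested shows any such pattern (for each of these groups the chance of that is below 10^-4), which rules them out. Hence G = S_4 x C_2 (6T11), of order 48.

S_4 x C_2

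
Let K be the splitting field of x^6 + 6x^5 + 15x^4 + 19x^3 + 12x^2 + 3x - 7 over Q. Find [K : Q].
The degree of the splitting field over Q equals the order of the Galois group, so first determine the group. The polynomial f is an irreducible sextic over Q, so G = Gal(f/Q) is one of the 16 transitive subgroups 6T1, ..., 6T16 of S_6. The discriminant of f is 871199469, which is not a perfect square, so G is not contained in A_6. The transitive groups of degree 6 not contained in A_6 are: C_6 (6T1, order 6), S_3 (6T2, order 6), D_6 (6T3, order 12), C_3 x S_3 (6T5, order 18), A_4 x C_2 (6T6, order 24), S_4 (6T8, order 24), S_3 x S_3 (6T9, order 36), S_4 x C_2 (6T11, order 48), (S_3 x S_3) : C_2 (6T13, order 72), PGL(2,5) (6T14, order 120), S_6 (6T16, order 720). By Dedekind's theorem, for a prime p not dividing disc(f) the degrees of the irreducible factors of f mod p form the cycle type of an element of G. Factoring f modulo the 16 such primes p <= 67 (skipping 3, 7, 29, which divide the discriminant), each new pattern first appears at: mod 2: f = (x^6 + x^4 + x^3 + x + 1), pattern 6; mod 5: f = (x + 2)(x + 3)(x^2 + 3)(x^2 + x + 1), pattern 2+2+1+1; mod 13: f = (x + 3)(x + 6)(x + 7)(x^3 + 3x^2 + 3x + 5), pattern 3+1+1+1; mod 19: f = (x^2 + 12x + 7)(x^2 + 15x + 8)(x^2 + 17x + 7), pattern 2+2+2; mod 67: f = (x^3 + 3x^2 + 3x + 19)(x^3 + 3x^2 + 3x + 49), pattern 3+3. No other pattern occurs in this range, so the set of observed cycle types is {6, 2+2+1+1, 3+1+1+1, 2+2+2, 3+3}. The candidates containing elements of all these cycle types are S_3 x S_3 (6T9) of order 36, (S_3 x S_3) : C_2 (6T13) of order 72, S_6 (6T16) of order 720; the others are excluded. The observed types are precisely the cycle types that occur in S_3 x S_3 (6T9) (apart from the identity). Each of the other remaining candidates has further cycle types, and by the Chebotarev density theorem the matching factorization patterns would occur for a proportion of primes equal to their share of the group: (S_3 x S_3) : C_2 (6T13) additionally contains elements of type 4+2, 3+2+1, 2+1+1+1+1 (36 of its 72 elements, about 50% of primes); S_6 (6T16) additionally contains elements of type 5+1, 4+2, 4+1+1, 3+2+1, 2+1+1+1+1 (459 of its 720 elements, about 64% of primes). None of the 16 primes tested shows any such pattern (for each of these groups the chance of that is below 10^-4), which rules them out. Hence G = S_3 x S_3 (6T9), of order 36. The Galois group S_3 x S_3 (6T9) has order 36, so the splitting field has degree 36 over Q.

36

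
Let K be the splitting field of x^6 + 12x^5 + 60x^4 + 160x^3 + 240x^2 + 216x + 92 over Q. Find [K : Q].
360

The degree of the splitting field over Q equals the order of the Galois group, so first determine the group. The polynomial f is an irreducible sextic over Q, so G = Gal(f/Q) is one of the 16 transitive subgroups 6T1, ..., 6T16 of S_6. The discriminant of f is 746496000000 = 864000^2, a perfect square, so G is contained in A_6. The transitive groups of degree 6 contained in A_6 are: A_4 (6T4, order 12), S_4 (6T7, order 24), (C_3 x C_3) : C_4 (6T10, order 36), PSL(2,5) (6T12, order 60), A_6 (6T15, order 360). By Dedekind's theorem, for a prime p not dividing disc(f) the degrees of the irreducible factors of f mod p form the cycle type of an element of G. Factoring f modulo the 6 such primes p <= 23 (skipping 2, 3, 5, which divide the discriminant), each new pattern first appears at: mod 7: f = (x + 5)(x^5 + 4x^3 + 2x + 3), pattern 5+1; mod 23: f = (x)(x + 9)(x + 14)(x^3 + 12x^2 + 3x + 5), pattern 3+1+1+1. No other pattern occurs in this range, so the set of observed cycle types is {5+1, 3+1+1+1}. Among the candidates above, the only group containing elements of all these cycle types is A_6 (6T15) — each of A_4 (6T4), S_4 (6T7), (C_3 x C_3) : C_4 (6T10), PSL(2,5) (6T12) lacks at least one of them. Hence G = A_6 (6T15), of order 360. The Galois group A_6 (6T15) has order 360, so the splitting field has degree 360 over Q.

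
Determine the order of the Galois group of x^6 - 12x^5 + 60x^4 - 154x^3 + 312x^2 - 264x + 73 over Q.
6

The degree of the splitting field over Q equals the order of the Galois group, so first determine the group. The polynomial f is an irreducible sextic over Q, so G = Gal(f/Q) is one of the 16 transitive subgroups 6T1, ..., 6T16 of S_6. The discriminant of f is -941328478973952, which is not a perfect square, so G is not contained in A_6. The transitive groups of degree 6 not contained in A_6 are: C_6 (6T1, order 6), S_3 (6T2, order 6), D_6 (6T3, order 12), C_3 x S_3 (6T5, order 18), A_4 x C_2 (6T6, order 24), S_4 (6T8, order 24), S_3 x S_3 (6T9, order 36), S_4 x C_2 (6T11, order 48), (S_3 x S_3) : C_2 (6T13, order 72), PGL(2,5) (6T14, order 120), S_6 (6T16, order 720). By Dedekind's theorem, for a prime p not dividing disc(f) the degrees of the irreducible factors of f mod p form the cycle type of an element of G. Factoring f modulo the 23 such primes p <= 103 (skipping 2, 3, 17, 67, which divide the discriminant), each new pattern first appears at: mod 5: f = (x^2 + 3)(x^2 + x + 2)(x^2 + 2x + 3), pattern 2+2+2; mod 7: f = (x^3 + x^2 + 3)(x^3 + x^2 + 3x + 1), pattern 3+3; mod 61: f = (x + 19)(x + 26)(x + 41)(x + 44)(x + 46)(x + 56), pattern 1+1+1+1+1+1. No other pattern occurs in this range, so the set of observed cycle types is {2+2+2, 3+3, 1+1+1+1+1+1}. The candidates containing elements of all these cycle types are C_6 (6T1) of order 6, S_3 (6T2) of order 6, D_6 (6T3) of order 12, C_3 x S_3 (6T5) of order 18, A_4 x C_2 (6T6) of order 24, S_4 (6T8) of order 24, S_3 x S_3 (6T9) of order 36, S_4 x C_2 (6T11) of order 48, (S_3 x S_3) : C_2 (6T13) of order 72, PGL(2,5) (6T14) of order 120, S_6 (6T16) of order 720; the others are excluded. The observed types are precisely the cycle types that occur in S_3 (6T2). Each of the other remaining candidates has further cycle types, and by the Chebotarev density theorem the matching factorization patterns would occur for a proportion of primes equal to their share of the group: C_6 (6T1) additionally contains elements of type 6 (2 of its 6 elements, about 33% of primes); D_6 (6T3) additionally contains elements of type 6, 2+2+1+1 (5 of its 12 elements, about 42% of primes); C_3 x S_3 (6T5) additionally contains elements of type 6, 3+1+1+1 (10 of its 18 elements, about 56% of primes); A_4 x C_2 (6T6) additionally contains elements of type 6, 2+2+1+1, 2+1+1+1+1 (14 of its 24 elements, about 58% of primes); S_4 (6T8) additionally contains elements of type 4+1+1, 2+2+1+1 (9 of its 24 elements, about 38% of primes); S_3 x S_3 (6T9) additionally contains elements of type 6, 3+1+1+1, 2+2+1+1 (25 of its 36 elements, about 69% of primes); S_4 x C_2 (6T11) additionally contains elements of type 6, 4+2, 4+1+1, 2+2+1+1, 2+1+1+1+1 (32 of its 48 elements, about 67% of primes); (S_3 x S_3) : C_2 (6T13) additionally contains elements of type 6, 4+2, 3+2+1, 3+1+1+1, 2+2+1+1, 2+1+1+1+1 (61 of its 72 elements, about 85% of primes); PGL(2,5) (6T14) additionally contains elements of type 6, 5+1, 4+1+1, 2+2+1+1 (89 of its 120 elements, about 74% of primes); S_6 (6T16) additionally contains elements of type 6, 5+1, 4+2, 4+1+1, 3+2+1, 3+1+1+1, 2+2+1+1, 2+1+1+1+1 (664 of its 720 elements, about 92% of primes). None of the 23 primes tested shows any such pattern (for each of these groups the chance of that is below 10^-4), which rules them out. Hence G = S_3 (6T2), of order 6. The Galois group S_3 (6T2) has order 6, so the splitting field has degree 6 over Q.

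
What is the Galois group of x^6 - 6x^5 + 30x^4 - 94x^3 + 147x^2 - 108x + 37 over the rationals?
PGL(2,5), S_5 acting on 6 points

The polynomial f is an irreducible sextic over Q, so G = Gal(f/Q) is one of the 16 transitive subgroups 6T1, ..., 6T16 of S_6. The discriminant of f is -5217636731328, which is not a perfect square, so G is not contained in A_6. The transitive groups of degree 6 not contained in A_6 are: C_6 (6T1, order 6), S_3 (6T2, order 6), D_6 (6T3, order 12), C_3 x S_3 (6T5, order 18), A_4 x C_2 (6T6, order 24), S_4 (6T8, order 24), S_3 x S_3 (6T9, order 36), S_4 x C_2 (6T11, order 48), (S_3 x S_3) : C_2 (6T13, order 72), PGL(2,5) (6T14, order 120), S_6 (6T16, order 720). By Dedekind's theorem, for a prime p not dividing disc(f) the degrees of the irreducible factors of f mod p form the cycle type of an element of G. Factoring f modulo the 21 such primes p <= 89 (skipping 2, 3, 7, which divide the discriminant), each new pattern first appears at: mod 5: f = (x^6 + 4x^5 + x^3 + 2x^2 + 2x + 2), pattern 6; mod 11: f = (x + 7)(x^5 + 9x^4 + 5x^2 + 2x + 10), pattern 5+1; mod 13: f = (x + 7)(x + 9)(x^4 + 4x^3 + 7x^2 + 10x + 1), pattern 4+1+1; mod 23: f = (x + 9)(x + 11)(x^2 + 4x + 16)(x^2 + 16x + 3), pattern 2+2+1+1; mod 43: f = (x^3 + 2x^2 + 2x + 34)(x^3 + 35x^2 + x + 15), pattern 3+3; mod 61: f = (x^2 + 19x + 20)(x^2 + 43x + 14)(x^2 + 54x + 40), pattern 2+2+2. No other pattern occurs in this range, so the set of observed cycle types is {6, 5+1, 4+1+1, 2+2+1+1, 3+3, 2+2+2}. The candidates containing elements of all these cycle types are PGL(2,5) (6T14) of order 120, S_6 (6T16) of order 720; the others are excluded. The observed types are precisely the cycle types that occur in PGL(2,5) (6T14) (apart from the identity). Each of the other remaining candidates has further cycle types, and by the Chebotarev density theorem the matching factorization patterns would occur for a proportion of primes equal to their share of the group: S_6 (6T16) additionally contains elements of type 4+2, 3+2+1, 3+1+1+1, 2+1+1+1+1 (265 of its 720 elements, about 37% of primes). None of the 21 primes tested shows any such pattern (for each of these groups the chance of that is below 10^-4), which rules them out. Hence G = PGL(2,5) (6T14), of order 120.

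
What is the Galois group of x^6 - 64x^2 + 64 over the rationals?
The polynomial f is an irreducible sextic over Q, so G = Gal(f/Q) is one of the 16 transitive subgroups 6T1, ..., 6T16 of S_6. The discriminant of f is -3603718079512576, which is not a perfect square, so G is not contained in A_6. The transitive groups of degree 6 not contained in A_6 are: C_6 (6T1, order 6), S_3 (6T2, order 6), D_6 (6T3, order 12), C_3 x S_3 (6T5, order 18), A_4 x C_2 (6T6, order 24), S_4 (6T8, order 24), S_3 x S_3 (6T9, order 36), S_4 x C_2 (6T11, order 48), (S_3 x S_3) : C_2 (6T13, order 72), PGL(2,5) (6T14, order 120), S_6 (6T16, order 720). By Dedekind's theorem, for a prime p not dividing disc(f) the degrees of the irreducible factors of f mod p form the cycle type of an element of G. Factoring f modulo the 67 such primes p <= 347 (skipping 2, 229, which divide the discriminant), each new pattern first appears at: mod 3: f = (x^6 + 2x^2 + 1), pattern 6; mod 5: f = (x^3 + x^2 + 3x + 4)(x^3 + 4x^2 + 3x + 1), pattern 3+3; mod 7: f = (x + 3)(x + 4)(x^4 + 2x^2 + 3), pattern 4+1+1; mod 13: f = (x^2 + 7)(x^4 + 6x^2 + 11), pattern 4+2; mod 23: f = (x^2 + 2)(x^2 + 10x + 3)(x^2 + 13x + 3), pattern 2+2+2; mod 29: f = (x + 9)(x + 20)(x^2 + 2x + 28)(x^2 + 27x + 28), pattern 2+2+1+1; mod 193: f = (x + 5)(x + 12)(x + 88)(x + 105)(x + 181)(x + 188), pattern 1+1+1+1+1+1; mod 347: f = (x + 6)(x + 45)(x + 302)(x + 341)(x^2 + 326), pattern 2+1+1+1+1. No other pattern occurs in this range, so the set of observed cycle types is {6, 3+3, 4+1+1, 4+2, 2+2+2, 2+2+1+1, 1+1+1+1+1+1, 2+1+1+1+1}. The candidates containing elements of all these cycle types are S_4 x C_2 (6T11) of order 48, S_6 (6T16) of order 720; the others are excluded. The observed types are precisely the cycle types that occur in S_4 x C_2 (6T11). Each of the other remaining candidates has further cycle types, and by the Chebotarev density theorem the matching factorization patterns would occur for a proportion of primes equal to their share of the group: S_6 (6T16) additionally contains elements of type 5+1, 3+2+1, 3+1+1+1 (304 of its 720 elements, about 42% of primes). None of the 67 primes tested shows any such pattern (for each of these groups the chance of that is below 10^-4), which rules them out. Hence G = S_4 x C_2 (6T11), of order 48.

S_4 x C_2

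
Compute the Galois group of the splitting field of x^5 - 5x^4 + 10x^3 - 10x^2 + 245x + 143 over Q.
The polynomial f is an irreducible quintic over Q, so G = Gal(f/Q) is a transitive subgroup of S_5: one of C_5 (5T1, order 5), D_5 (5T2, order 10), F_20 (5T3, order 20), A_5 (5T4, order 60) or S_5 (5T5, order 120). The discriminant of f is 271790899200000, which is not a perfect square, so G is not contained in A_5. The transitive groups of degree 5 not contained in A_5 are: F_20 (5T3, order 20), S_5 (5T5, order 120). By Dedekind's theorem, for a prime p not dividing disc(f) the degrees of the irreducible factors of f mod p form the cycle type of an element of G. Factoring f modulo the 18 such primes p <= 73 (skipping 2, 3, 5, which divide the discriminant), each new pattern first appears at: mod 7: f = (x + 4)(x^4 + 5x^3 + 4x^2 + 2x + 6), pattern 4+1; mod 11: f = (x)(x^2 + 2x + 4)(x^2 + 4x + 9), pattern 2+2+1; mod 19: f = (x^5 + 14x^4 + 10x^3 + 9x^2 + 17x + 10), pattern 5. No other pattern occurs in this range, so the set of observed cycle types is {4+1, 2+2+1, 5}. The candidates containing elements of all these cycle types are F_20 (5T3) of order 20, S_5 (5T5) of order 120; the others are excluded. The observed types are precisely the cycle types that occur in F_20 (5T3) (apart from the identity). Each of the other remaining candidates has further cycle types, and by the Chebotarev density theorem the matching factorization patterns would occur for a proportion of primes equal to their share of the group: S_5 (5T5) additionally contains elements of type 3+2, 3+1+1, 2+1+1+1 (50 of its 120 elements, about 42% of primes). None of the 18 primes tested shows any such pattern (for each of these groups the chance of that is below 10^-4), which rules them out. Hence G = F_20 (5T3), of order 20.

F_20 (also written F20)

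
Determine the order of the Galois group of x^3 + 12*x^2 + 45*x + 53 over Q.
The degree of the splitting field over Q equals the order of the Galois group, so first determine the group. The polynomial is an irreducible cubic over Q and its discriminant is 81 = 9^2, a perfect square. For an irreducible cubic, a square discriminant forces the Galois group to be A_3, the cyclic group of order 3. The Galois group C_3 (3T1) has order 3, so the splitting field has degree 3 over Q.

3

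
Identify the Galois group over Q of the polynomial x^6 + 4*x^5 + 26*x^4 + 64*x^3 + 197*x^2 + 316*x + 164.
6T13: (S_3 x S_3) : C_2

The polynomial f is an irreducible sextic over Q, so G = Gal(f/Q) is one of the 16 transitive subgroups 6T1, ..., 6T16 of S_6. The discriminant of f is -1579425998307328, which is not a perfect square, so G is not contained in A_6. The transitive groups of degree 6 not contained in A_6 are: C_6 (6T1, order 6), S_3 (6T2, order 6), D_6 (6T3, order 12), C_3 x S_3 (6T5, order 18), A_4 x C_2 (6T6, order 24), S_4 (6T8, order 24), S_3 x S_3 (6T9, order 36), S_4 x C_2 (6T11, order 48), (S_3 x S_3) : C_2 (6T13, order 72), PGL(2,5) (6T14, order 120), S_6 (6T16, order 720). By Dedekind's theorem, for a prime p not dividing disc(f) the degrees of the irreducible factors of f mod p form the cycle type of an element of G. Factoring f modulo the 27 such primes p <= 113 (skipping 2, 47, 61, which divide the discriminant), each new pattern first appears at: mod 3: f = (x^6 + x^5 + 2x^4 + x^3 + 2x^2 + x + 2), pattern 6; mod 5: f = (x + 2)(x^2 + 3)(x^3 + 2x^2 + 4x + 4), pattern 3+2+1; mod 7: f = (x^2 + 2x + 2)(x^4 + 2x^3 + 6x^2 + 6x + 5), pattern 4+2; mod 17: f = (x^3 + 2x^2 + x + 8)(x^3 + 2x^2 + 4x + 12), pattern 3+3; mod 19: f = (x^2 + 4x + 1)(x^2 + 9x + 17)(x^2 + 10x + 13), pattern 2+2+2; mod 37: f = (x + 8)(x + 22)(x^2 + 17x + 6)(x^2 + 31x + 23), pattern 2+2+1+1; mod 41: f = (x)(x + 11)(x + 32)(x^3 + 2x^2 + 39x + 20), pattern 3+1+1+1; mod 113: f = (x + 14)(x + 19)(x + 53)(x + 82)(x^2 + 62x + 92), pattern 2+1+1+1+1. No other pattern occurs in this range, so the set of observed cycle types is {6, 3+2+1, 4+2, 3+3, 2+2+2, 2+2+1+1, 3+1+1+1, 2+1+1+1+1}. The candidates containing elements of all these cycle types are (S_3 x S_3) : C_2 (6T13) of order 72, S_6 (6T16) of order 720; the others are excluded. The observed types are precisely the cycle types that occur in (S_3 x S_3) : C_2 (6T13) (apart from the identity). Each of the other remaining candidates has further cycle types, and by the Chebotarev density theorem the matching factorization patterns would occur for a proportion of primes equal to their share of the group: S_6 (6T16) additionally contains elements of type 5+1, 4+1+1 (234 of its 720 elements, about 32% of primes). None of the 27 primes tested shows any such pattern (for each of these groups the chance of that is below 10^-4), which rules them out. Hence G = (S_3 x S_3) : C_2 (6T13), of order 72.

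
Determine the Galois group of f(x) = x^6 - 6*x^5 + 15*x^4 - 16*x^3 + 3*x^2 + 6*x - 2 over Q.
D_6 (order 12)

The polynomial f is an irreducible sextic over Q, so G = Gal(f/Q) is one of the 16 transitive subgroups 6T1, ..., 6T16 of S_6. The discriminant of f is 1259712, which is not a perfect square, so G is not contained in A_6. The transitive groups of degree 6 not contained in A_6 are: C_6 (6T1, order 6), S_3 (6T2, order 6), D_6 (6T3, order 12), C_3 x S_3 (6T5, order 18), A_4 x C_2 (6T6, order 24), S_4 (6T8, order 24), S_3 x S_3 (6T9, order 36), S_4 x C_2 (6T11, order 48), (S_3 x S_3) : C_2 (6T13, order 72), PGL(2,5) (6T14, order 120), S_6 (6T16, order 720). By Dedekind's theorem, for a prime p not dividing disc(f) the degrees of the irreducible factors of f mod p form the cycle type of an element of G. Factoring f modulo the 79 such primes p <= 419 (skipping 2, 3, which divide the discriminant), each new pattern first appears at: mod 5: f = (x^6 + 4x^5 + 4x^3 + 3x^2 + x + 3), pattern 6; mod 7: f = (x^2 + x + 6)(x^2 + 3x + 5)(x^2 + 4x + 6), pattern 2+2+2; mod 11: f = (x + 1)(x + 5)(x^2 + 3x + 10)(x^2 + 7x + 7), pattern 2+2+1+1; mod 13: f = (x^3 + 10x^2 + 3x + 5)(x^3 + 10x^2 + 3x + 10), pattern 3+3; mod 97: f = (x + 17)(x + 26)(x + 30)(x + 47)(x + 71)(x + 94), pattern 1+1+1+1+1+1. No other pattern occurs in this range, so the set of observed cycle types is {6, 2+2+2, 2+2+1+1, 3+3, 1+1+1+1+1+1}. The candidates containing elements of all these cycle types are D_6 (6T3) of order 12, A_4 x C_2 (6T6) of order 24, S_3 x S_3 (6T9) of order 36, S_4 x C_2 (6T11) of order 48, (S_3 x S_3) : C_2 (6T13) of order 72, PGL(2,5) (6T14) of order 120, S_6 (6T16) of order 720; the others are excluded. The observed types are precisely the cycle types that occur in D_6 (6T3). Each of the other remaining candidates has further cycle types, and by the Chebotarev density theorem the matching factorization patterns would occur for a proportion of primes equal to their share of the group: A_4 x C_2 (6T6) additionally contains elements of type 2+1+1+1+1 (3 of its 24 elements, about 12% of primes); S_3 x S_3 (6T9) additionally contains elements of type 3+1+1+1 (4 of its 36 elements, about 11% of primes); S_4 x C_2 (6T11) additionally contains elements of type 4+2, 4+1+1, 2+1+1+1+1 (15 of its 48 elements, about 31% of primes); (S_3 x S_3) : C_2 (6T13) additionally contains elements of type 4+2, 3+2+1, 3+1+1+1, 2+1+1+1+1 (40 of its 72 elements, about 56% of primes); PGL(2,5) (6T14) additionally contains elements of type 5+1, 4+1+1 (54 of its 120 elements, about 45% of primes); S_6 (6T16) additionally contains elements of type 5+1, 4+2, 4+1+1, 3+2+1, 3+1+1+1, 2+1+1+1+1 (499 of its 720 elements, about 69% of primes). None of the 79 primes tested shows any such pattern (for each of these groups the chance of that is below 10^-4), which rules them out. Hence G = D_6 (6T3), of order 12.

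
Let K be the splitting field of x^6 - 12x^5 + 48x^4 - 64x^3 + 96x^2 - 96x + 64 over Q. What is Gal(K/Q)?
The polynomial f is an irreducible sextic over Q, so G = Gal(f/Q) is one of the 16 transitive subgroups 6T1, ..., 6T16 of S_6. The discriminant of f is -7629540176166912, which is not a perfect square, so G is not contained in A_6. The transitive groups of degree 6 not contained in A_6 are: C_6 (6T1, order 6), S_3 (6T2, order 6), D_6 (6T3, order 12), C_3 x S_3 (6T5, order 18), A_4 x C_2 (6T6, order 24), S_4 (6T8, order 24), S_3 x S_3 (6T9, order 36), S_4 x C_2 (6T11, order 48), (S_3 x S_3) : C_2 (6T13, order 72), PGL(2,5) (6T14, order 120), S_6 (6T16, order 720). By Dedekind's theorem, for a prime p not dividing disc(f) the degrees of the irreducible factors of f mod p form the cycle type of an element of G. Factoring f modulo the 37 such primes p <= 173 (skipping 2, 3, 19, which divide the discriminant), each new pattern first appears at: mod 5: f = (x^6 + 3x^5 + 3x^4 + x^3 + x^2 + 4x + 4), pattern 6; mod 7: f = (x^3 + x^2 + x + 5)(x^3 + x^2 + 4x + 3), pattern 3+3; mod 17: f = (x^2 + x + 8)(x^2 + 10x + 13)(x^2 + 11x + 15), pattern 2+2+2; mod 37: f = (x + 2)(x + 11)(x + 25)(x + 30)(x + 32)(x + 36), pattern 1+1+1+1+1+1. No other pattern occurs in this range, so the set of observed cycle types is {6, 3+3, 2+2+2, 1+1+1+1+1+1}. The candidates containing elements of all these cycle types are C_6 (6T1) of order 6, D_6 (6T3) of order 12, C_3 x S_3 (6T5) of order 18, A_4 x C_2 (6T6) of order 24, S_3 x S_3 (6T9) of order 36, S_4 x C_2 (6T11) of order 48, (S_3 x S_3) : C_2 (6T13) of order 72, PGL(2,5) (6T14) of order 120, S_6 (6T16) of order 720; the others are excluded. The observed types are precisely the cycle types that occur in C_6 (6T1). Each of the other remaining candidates has further cycle types, and by the Chebotarev density theorem the matching factorization patterns would occur for a proportion of primes equal to their share of the group: D_6 (6T3) additionally contains elements of type 2+2+1+1 (3 of its 12 elements, about 25% of primes); C_3 x S_3 (6T5) additionally contains elements of type 3+1+1+1 (4 of its 18 elements, about 22% of primes); A_4 x C_2 (6T6) additionally contains elements of type 2+2+1+1, 2+1+1+1+1 (6 of its 24 elements, about 25% of primes); S_3 x S_3 (6T9) additionally contains elements of type 3+1+1+1, 2+2+1+1 (13 of its 36 elements, about 36% of primes); S_4 x C_2 (6T11) additionally contains elements of type 4+2, 4+1+1, 2+2+1+1, 2+1+1+1+1 (24 of its 48 elements, about 50% of primes); (S_3 x S_3) : C_2 (6T13) additionally contains elements of type 4+2, 3+2+1, 3+1+1+1, 2+2+1+1, 2+1+1+1+1 (49 of its 72 elements, about 68% of primes); PGL(2,5) (6T14) additionally contains elements of type 5+1, 4+1+1, 2+2+1+1 (69 of its 120 elements, about 58% of primes); S_6 (6T16) additionally contains elements of type 5+1, 4+2, 4+1+1, 3+2+1, 3+1+1+1, 2+2+1+1, 2+1+1+1+1 (544 of its 720 elements, about 76% of primes). None of the 37 primes tested shows any such pattern (for each of these groups the chance of that is below 10^-4), which rules them out. Hence G = C_6 (6T1), of order 6.

C_6 (order 6)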